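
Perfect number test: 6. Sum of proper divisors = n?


Proper divisors of 6: 1, 2, 3
Sum = 1 + 2 + 3 = 6

Yes, 6 is perfect (6 = 6)


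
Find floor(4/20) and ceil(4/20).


4/20 = 0.2000
floor = 0
ceil = 1

floor = 0, ceil = 1


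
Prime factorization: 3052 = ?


3052 / 2 = 1526
1526 / 2 = 763
763 / 7 = 109
109 / 109 = 1
3052 = 2^2 × 7 × 109


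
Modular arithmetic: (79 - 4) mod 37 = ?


79 - 4 = 75
75 mod 37 = 1


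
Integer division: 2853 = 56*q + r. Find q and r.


2853 = 56 * 50 + 53
Check: 2800 + 53 = 2853

q = 50, r = 53


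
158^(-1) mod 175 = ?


Use the extended Euclidean algorithm on (175, 158); each row r = 175*s + 158*t:
r=175, s=1, t=0
r=158, s=0, t=1
q=1: r=17, s=1, t=-1   [175*(1) + 158*(-1) = 17]
q=9: r=5, s=-9, t=10   [175*(-9) + 158*(10) = 5]
q=3: r=2, s=28, t=-31   [175*(28) + 158*(-31) = 2]
q=2: r=1, s=-65, t=72   [175*(-65) + 158*(72) = 1]
q=2: r=0, s=158, t=-175   [175*(158) + 158*(-175) = 0]
GCD = 1 with t = 72, so 158*(72) ≡ 1 (mod 175)
Inverse = 72 mod 175 = 72
Check: 158 * 72 = 11376 ≡ 1 (mod 175)

158^(-1) ≡ 72 (mod 175)


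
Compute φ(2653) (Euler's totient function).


2653 = 7 × 379
Prime factors: 7, 379
φ(2653) = 2653 × (1-1/7) × (1-1/379)
= 2653 × 6/7 × 378/379 = 2268

φ(2653) = 2268


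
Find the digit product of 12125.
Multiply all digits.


1 × 2 × 1 × 2 × 5 = 20


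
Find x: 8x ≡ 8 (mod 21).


GCD(8, 21) = 1, unique solution
a^(-1) mod 21 = 8
x = 8 * 8 mod 21 = 1

x ≡ 1 (mod 21)


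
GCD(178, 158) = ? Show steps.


178 = 1 * 158 + 20
158 = 7 * 20 + 18
20 = 1 * 18 + 2
18 = 9 * 2 + 0
GCD = 2


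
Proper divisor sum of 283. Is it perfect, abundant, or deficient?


Proper divisors: 1
Sum = 1 = 1
1 < 283 → deficient

s(283) = 1 (deficient)


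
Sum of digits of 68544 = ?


6 + 8 + 5 + 4 + 4 = 27


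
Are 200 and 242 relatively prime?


Euclidean algorithm:
242 = 1 * 200 + 42
200 = 4 * 42 + 32
42 = 1 * 32 + 10
32 = 3 * 10 + 2
10 = 5 * 2 + 0
GCD(200, 242) = 2

No, not coprime (GCD = 2)


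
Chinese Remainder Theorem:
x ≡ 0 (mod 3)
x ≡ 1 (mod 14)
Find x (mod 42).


M = 3*14 = 42
M1 = M/3 = 14, M2 = M/14 = 3
M1^(-1) mod 3 = 2, M2^(-1) mod 14 = 5
x = 0*14*2 + 1*3*5 = 15
15 mod 42 = 15
Check: 15 mod 3 = 0 ✓, 15 mod 14 = 1 ✓

x ≡ 15 (mod 42)


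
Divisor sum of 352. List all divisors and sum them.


Divisors of 352: 1, 2, 4, 8, 11, 16, 22, 32, 44, 88, 176, 352
Sum = 1 + 2 + 4 + 8 + 11 + 16 + 22 + 32 + 44 + 88 + 176 + 352 = 756

σ(352) = 756


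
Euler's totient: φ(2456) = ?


2456 = 2^3 × 307
Prime factors: 2, 307
φ(2456) = 2456 × (1-1/2) × (1-1/307)
= 2456 × 1/2 × 306/307 = 1224

φ(2456) = 1224


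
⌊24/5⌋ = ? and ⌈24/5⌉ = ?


24/5 = 4.8000
floor = 4
ceil = 5

floor = 4, ceil = 5


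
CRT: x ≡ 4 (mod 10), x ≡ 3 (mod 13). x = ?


M = 10*13 = 130
M1 = M/10 = 13, M2 = M/13 = 10
M1^(-1) mod 10 = 7, M2^(-1) mod 13 = 4
x = 4*13*7 + 3*10*4 = 484
484 mod 130 = 94
Check: 94 mod 10 = 4 ✓, 94 mod 13 = 3 ✓

x ≡ 94 (mod 130)


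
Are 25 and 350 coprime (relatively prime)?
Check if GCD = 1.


Euclidean algorithm:
350 = 14 * 25 + 0
GCD(25, 350) = 25

No, not coprime (GCD = 25)


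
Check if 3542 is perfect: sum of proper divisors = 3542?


Proper divisors of 3542: 1, 2, 7, 11, 14, 22, 23, 46, 77, 154, 161, 253, 322, 506, 1771
Sum = 1 + 2 + 7 + 11 + 14 + 22 + 23 + 46 + 77 + 154 + 161 + 253 + 322 + 506 + 1771 = 3370

No, 3542 is not perfect (3370 ≠ 3542)


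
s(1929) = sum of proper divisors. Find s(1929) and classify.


Proper divisors: 1, 3, 643
Sum = 1 + 3 + 643 = 647
647 < 1929 → deficient

s(1929) = 647 (deficient)


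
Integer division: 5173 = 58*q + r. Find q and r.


5173 = 58 * 89 + 11
Check: 5162 + 11 = 5173

q = 89, r = 11


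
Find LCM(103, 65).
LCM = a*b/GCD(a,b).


GCD(103, 65) = 1
LCM = 103*65/1 = 6695/1 = 6695

LCM = 6695


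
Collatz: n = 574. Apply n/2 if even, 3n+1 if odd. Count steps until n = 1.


574 → 287 → 862 → 431 → 1294 → 647 → 1942 → 971 → 2914 → 1457 → 4372 → 2186 → 1093 → 3280 → 1640 → 820 → 410 → 205 → 616 → 308 → 154 → 77 → 232 → 116 → 58 → 29 → 88 → 44 → 22 → 11 → 34 → 17 → 52 → 26 → 13 → 40 → 20 → 10 → 5 → 16 → 8 → 4 → 2 → 1
Total steps = 43

43 steps


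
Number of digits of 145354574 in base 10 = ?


145354574 has 9 digits in base 10
floor(log10(145354574)) + 1 = floor(8.1624) + 1 = 9

9 digits (base 10)


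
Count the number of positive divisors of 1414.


1414 = 2^1 × 7^1 × 101^1
d(1414) = (1+1) × (1+1) × (1+1) = 8

8 divisors


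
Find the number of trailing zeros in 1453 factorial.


floor(1453/5) = 290
floor(1453/25) = 58
floor(1453/125) = 11
floor(1453/625) = 2
Total = 361

361 trailing zeros


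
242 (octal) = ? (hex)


242 (base 8) = 162 (decimal)
162 (decimal) = A2 (base 16)


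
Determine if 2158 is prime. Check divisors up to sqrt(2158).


2158 / 2 = 1079 (exact division)
2158 is NOT prime.

No, 2158 is not prime


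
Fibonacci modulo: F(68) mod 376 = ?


F(k) mod 376 for k=1..68:
1, 1, 2, 3, 5, 8, 13, 21, 34, 55, 89, 144, 233, 1, 234, 235, 93, 328, 45, 373, 42, 39, 81, 120, 201, 321, 146, 91, 237, 328, 189, 141, 330, 95, 49, 144, 193, 337, 154, 115, 269, 8, 277, 285, 186, 95, 281, 0, 281, 281, 186, 91, 277, 368, 269, 261, 154, 39, 193, 232, 49, 281, 330, 235, 189, 48, 237, 285
F(68) mod 376 = 285


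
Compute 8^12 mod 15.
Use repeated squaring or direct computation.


8^1 mod 15 = 8
8^2 mod 15 = 4
8^3 mod 15 = 2
8^4 mod 15 = 1
8^5 mod 15 = 8
8^6 mod 15 = 4
8^7 mod 15 = 2
8^8 mod 15 = 1
8^9 mod 15 = 8
8^10 mod 15 = 4
8^11 mod 15 = 2
8^12 mod 15 = 1


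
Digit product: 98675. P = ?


9 × 8 × 6 × 7 × 5 = 15120


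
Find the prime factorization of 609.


609 / 3 = 203
203 / 7 = 29
29 / 29 = 1
609 = 3 × 7 × 29


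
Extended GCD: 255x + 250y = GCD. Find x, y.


Tabular extended Euclidean (each row: r = 255*s + 250*t):
r=255, s=1, t=0
r=250, s=0, t=1
q=1: r=5, s=1, t=-1   [255*(1) + 250*(-1) = 5]
q=50: r=0, s=-50, t=51   [255*(-50) + 250*(51) = 0]
GCD = 5; from the row with r=5: x=1, y=-1
Check: 255*(1) + 250*(-1) = 255 - 250 = 5

GCD = 5, x = 1, y = -1


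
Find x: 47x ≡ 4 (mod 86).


GCD(47, 86) = 1, unique solution
a^(-1) mod 86 = 11
x = 11 * 4 mod 86 = 44

x ≡ 44 (mod 86)


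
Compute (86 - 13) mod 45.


86 - 13 = 73
73 mod 45 = 28


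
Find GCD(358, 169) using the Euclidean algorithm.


358 = 2 * 169 + 20
169 = 8 * 20 + 9
20 = 2 * 9 + 2
9 = 4 * 2 + 1
2 = 2 * 1 + 0
GCD = 1


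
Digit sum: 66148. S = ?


6 + 6 + 1 + 4 + 8 = 25


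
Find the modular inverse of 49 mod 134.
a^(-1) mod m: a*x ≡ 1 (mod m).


Use the extended Euclidean algorithm on (134, 49); each row r = 134*s + 49*t:
r=134, s=1, t=0
r=49, s=0, t=1
q=2: r=36, s=1, t=-2   [134*(1) + 49*(-2) = 36]
q=1: r=13, s=-1, t=3   [134*(-1) + 49*(3) = 13]
q=2: r=10, s=3, t=-8   [134*(3) + 49*(-8) = 10]
q=1: r=3, s=-4, t=11   [134*(-4) + 49*(11) = 3]
q=3: r=1, s=15, t=-41   [134*(15) + 49*(-41) = 1]
q=3: r=0, s=-49, t=134   [134*(-49) + 49*(134) = 0]
GCD = 1 with t = -41, so 49*(-41) ≡ 1 (mod 134)
Inverse = -41 mod 134 = 93
Check: 49 * 93 = 4557 ≡ 1 (mod 134)

49^(-1) ≡ 93 (mod 134)


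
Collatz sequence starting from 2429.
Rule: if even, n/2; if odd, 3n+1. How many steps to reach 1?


2429 → 7288 → 3644 → 1822 → 911 → 2734 → 1367 → 4102 → 2051 → 6154 → 3077 → 9232 → 4616 → 2308 → 1154 → 577 → 1732 → 866 → 433 → 1300 → 650 → 325 → 976 → 488 → 244 → 122 → 61 → 184 → 92 → 46 → 23 → 70 → 35 → 106 → 53 → 160 → 80 → 40 → 20 → 10 → 5 → 16 → 8 → 4 → 2 → 1
Total steps = 45

45 steps


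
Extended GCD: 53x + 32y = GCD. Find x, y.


Tabular extended Euclidean (each row: r = 53*s + 32*t):
r=53, s=1, t=0
r=32, s=0, t=1
q=1: r=21, s=1, t=-1   [53*(1) + 32*(-1) = 21]
q=1: r=11, s=-1, t=2   [53*(-1) + 32*(2) = 11]
q=1: r=10, s=2, t=-3   [53*(2) + 32*(-3) = 10]
q=1: r=1, s=-3, t=5   [53*(-3) + 32*(5) = 1]
q=10: r=0, s=32, t=-53   [53*(32) + 32*(-53) = 0]
GCD = 1; from the row with r=1: x=-3, y=5
Check: 53*(-3) + 32*(5) = -159 + 160 = 1

GCD = 1, x = -3, y = 5


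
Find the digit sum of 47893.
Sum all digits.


4 + 7 + 8 + 9 + 3 = 31


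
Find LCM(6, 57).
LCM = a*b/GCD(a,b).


GCD(6, 57) = 3
LCM = 6*57/3 = 342/3 = 114

LCM = 114


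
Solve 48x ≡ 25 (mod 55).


GCD(48, 55) = 1, unique solution
a^(-1) mod 55 = 47
x = 47 * 25 mod 55 = 20

x ≡ 20 (mod 55)


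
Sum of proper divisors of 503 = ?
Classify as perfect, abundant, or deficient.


Proper divisors: 1
Sum = 1 = 1
1 < 503 → deficient

s(503) = 1 (deficient)


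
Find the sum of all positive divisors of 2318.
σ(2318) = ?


Divisors of 2318: 1, 2, 19, 38, 61, 122, 1159, 2318
Sum = 1 + 2 + 19 + 38 + 61 + 122 + 1159 + 2318 = 3720

σ(2318) = 3720


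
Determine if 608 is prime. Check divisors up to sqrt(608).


608 / 2 = 304 (exact division)
608 is NOT prime.

No, 608 is not prime


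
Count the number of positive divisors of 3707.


3707 = 11^1 × 337^1
d(3707) = (1+1) × (1+1) = 4

4 divisors


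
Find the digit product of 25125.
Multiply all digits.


2 × 5 × 1 × 2 × 5 = 100


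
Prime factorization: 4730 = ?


4730 / 2 = 2365
2365 / 5 = 473
473 / 11 = 43
43 / 43 = 1
4730 = 2 × 5 × 11 × 43


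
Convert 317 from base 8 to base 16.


317 (base 8) = 207 (decimal)
207 (decimal) = CF (base 16)


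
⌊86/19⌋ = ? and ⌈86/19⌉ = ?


86/19 = 4.5263
floor = 4
ceil = 5

floor = 4, ceil = 5


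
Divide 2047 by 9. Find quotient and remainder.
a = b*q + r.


2047 = 9 * 227 + 4
Check: 2043 + 4 = 2047

q = 227, r = 4


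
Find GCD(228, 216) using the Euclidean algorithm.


228 = 1 * 216 + 12
216 = 18 * 12 + 0
GCD = 12


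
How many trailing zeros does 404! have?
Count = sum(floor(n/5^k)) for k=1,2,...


floor(404/5) = 80
floor(404/25) = 16
floor(404/125) = 3
Total = 99

99 trailing zeros


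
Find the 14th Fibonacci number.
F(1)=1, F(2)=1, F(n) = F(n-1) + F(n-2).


Sequence: 1, 1, 2, 3, 5, 8, 13, 21, 34, 55, 89, 144, 233, 377
F(14) = 377


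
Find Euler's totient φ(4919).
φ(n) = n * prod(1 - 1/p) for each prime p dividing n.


4919 = 4919
Prime factors: 4919
φ(4919) = 4919 × (1-1/4919)
= 4919 × 4918/4919 = 4918

φ(4919) = 4918


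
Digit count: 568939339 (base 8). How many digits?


568939339 in base 8 = 4172251513
Number of digits = 10

10 digits (base 8)


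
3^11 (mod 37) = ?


3^1 mod 37 = 3
3^2 mod 37 = 9
3^3 mod 37 = 27
3^4 mod 37 = 7
3^5 mod 37 = 21
3^6 mod 37 = 26
3^7 mod 37 = 4
3^8 mod 37 = 12
3^9 mod 37 = 36
3^10 mod 37 = 34
3^11 mod 37 = 28


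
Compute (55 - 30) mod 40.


55 - 30 = 25
25 mod 40 = 25


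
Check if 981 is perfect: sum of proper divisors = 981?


Proper divisors of 981: 1, 3, 9, 109, 327
Sum = 1 + 3 + 9 + 109 + 327 = 449

No, 981 is not perfect (449 ≠ 981)


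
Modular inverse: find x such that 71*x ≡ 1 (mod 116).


Use the extended Euclidean algorithm on (116, 71); each row r = 116*s + 71*t:
r=116, s=1, t=0
r=71, s=0, t=1
q=1: r=45, s=1, t=-1   [116*(1) + 71*(-1) = 45]
q=1: r=26, s=-1, t=2   [116*(-1) + 71*(2) = 26]
q=1: r=19, s=2, t=-3   [116*(2) + 71*(-3) = 19]
q=1: r=7, s=-3, t=5   [116*(-3) + 71*(5) = 7]
q=2: r=5, s=8, t=-13   [116*(8) + 71*(-13) = 5]
q=1: r=2, s=-11, t=18   [116*(-11) + 71*(18) = 2]
q=2: r=1, s=30, t=-49   [116*(30) + 71*(-49) = 1]
q=2: r=0, s=-71, t=116   [116*(-71) + 71*(116) = 0]
GCD = 1 with t = -49, so 71*(-49) ≡ 1 (mod 116)
Inverse = -49 mod 116 = 67
Check: 71 * 67 = 4757 ≡ 1 (mod 116)

71^(-1) ≡ 67 (mod 116)


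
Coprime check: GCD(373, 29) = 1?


Euclidean algorithm:
373 = 12 * 29 + 25
29 = 1 * 25 + 4
25 = 6 * 4 + 1
4 = 4 * 1 + 0
GCD(373, 29) = 1

Yes, coprime (GCD = 1)


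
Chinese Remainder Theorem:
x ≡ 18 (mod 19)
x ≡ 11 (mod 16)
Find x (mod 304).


M = 19*16 = 304
M1 = M/19 = 16, M2 = M/16 = 19
M1^(-1) mod 19 = 6, M2^(-1) mod 16 = 11
x = 18*16*6 + 11*19*11 = 4027
4027 mod 304 = 75
Check: 75 mod 19 = 18 ✓, 75 mod 16 = 11 ✓

x ≡ 75 (mod 304)


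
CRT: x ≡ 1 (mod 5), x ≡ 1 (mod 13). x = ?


M = 5*13 = 65
M1 = M/5 = 13, M2 = M/13 = 5
M1^(-1) mod 5 = 2, M2^(-1) mod 13 = 8
x = 1*13*2 + 1*5*8 = 66
66 mod 65 = 1
Check: 1 mod 5 = 1 ✓, 1 mod 13 = 1 ✓

x ≡ 1 (mod 65)


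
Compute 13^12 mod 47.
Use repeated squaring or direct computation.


13^1 mod 47 = 13
13^2 mod 47 = 28
13^3 mod 47 = 35
13^4 mod 47 = 32
13^5 mod 47 = 40
13^6 mod 47 = 3
13^7 mod 47 = 39
13^8 mod 47 = 37
13^9 mod 47 = 11
13^10 mod 47 = 2
13^11 mod 47 = 26
13^12 mod 47 = 9


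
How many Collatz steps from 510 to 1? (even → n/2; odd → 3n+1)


510 → 255 → 766 → 383 → 1150 → 575 → 1726 → 863 → 2590 → 1295 → 3886 → 1943 → 5830 → 2915 → 8746 → 4373 → 13120 → 6560 → 3280 → 1640 → 820 → 410 → 205 → 616 → 308 → 154 → 77 → 232 → 116 → 58 → 29 → 88 → 44 → 22 → 11 → 34 → 17 → 52 → 26 → 13 → 40 → 20 → 10 → 5 → 16 → 8 → 4 → 2 → 1
Total steps = 48

48 steps


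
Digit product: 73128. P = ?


7 × 3 × 1 × 2 × 8 = 336


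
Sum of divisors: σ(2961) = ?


Divisors of 2961: 1, 3, 7, 9, 21, 47, 63, 141, 329, 423, 987, 2961
Sum = 1 + 3 + 7 + 9 + 21 + 47 + 63 + 141 + 329 + 423 + 987 + 2961 = 4992

σ(2961) = 4992


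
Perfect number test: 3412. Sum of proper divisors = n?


Proper divisors of 3412: 1, 2, 4, 853, 1706
Sum = 1 + 2 + 4 + 853 + 1706 = 2566

No, 3412 is not perfect (2566 ≠ 3412)


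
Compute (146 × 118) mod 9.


146 × 118 = 17228
17228 mod 9 = 2


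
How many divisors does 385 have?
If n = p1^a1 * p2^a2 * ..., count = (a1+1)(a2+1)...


385 = 5^1 × 7^1 × 11^1
d(385) = (1+1) × (1+1) × (1+1) = 8

8 divisors


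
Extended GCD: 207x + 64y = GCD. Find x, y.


Tabular extended Euclidean (each row: r = 207*s + 64*t):
r=207, s=1, t=0
r=64, s=0, t=1
q=3: r=15, s=1, t=-3   [207*(1) + 64*(-3) = 15]
q=4: r=4, s=-4, t=13   [207*(-4) + 64*(13) = 4]
q=3: r=3, s=13, t=-42   [207*(13) + 64*(-42) = 3]
q=1: r=1, s=-17, t=55   [207*(-17) + 64*(55) = 1]
q=3: r=0, s=64, t=-207   [207*(64) + 64*(-207) = 0]
GCD = 1; from the row with r=1: x=-17, y=55
Check: 207*(-17) + 64*(55) = -3519 + 3520 = 1

GCD = 1, x = -17, y = 55


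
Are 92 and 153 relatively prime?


Euclidean algorithm:
153 = 1 * 92 + 61
92 = 1 * 61 + 31
61 = 1 * 31 + 30
31 = 1 * 30 + 1
30 = 30 * 1 + 0
GCD(92, 153) = 1

Yes, coprime (GCD = 1)


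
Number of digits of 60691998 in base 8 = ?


60691998 in base 8 = 347413036
Number of digits = 9

9 digits (base 8)


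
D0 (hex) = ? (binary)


D0 (base 16) = 208 (decimal)
208 (decimal) = 11010000 (base 2)


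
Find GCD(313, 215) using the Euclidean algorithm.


313 = 1 * 215 + 98
215 = 2 * 98 + 19
98 = 5 * 19 + 3
19 = 6 * 3 + 1
3 = 3 * 1 + 0
GCD = 1


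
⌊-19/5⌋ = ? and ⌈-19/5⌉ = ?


-19/5 = -3.8000
floor = -4
ceil = -3

floor = -4, ceil = -3


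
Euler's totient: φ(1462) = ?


1462 = 2 × 17 × 43
Prime factors: 2, 17, 43
φ(1462) = 1462 × (1-1/2) × (1-1/17) × (1-1/43)
= 1462 × 1/2 × 16/17 × 42/43 = 672

φ(1462) = 672


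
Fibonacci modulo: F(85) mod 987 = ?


F(k) mod 987 for k=1..85:
1, 1, 2, 3, 5, 8, 13, 21, 34, 55, 89, 144, 233, 377, 610, 0, 610, 610, 233, 843, 89, 932, 34, 966, 13, 979, 5, 984, 2, 986, 1, 0, 1, 1, 2, 3, 5, 8, 13, 21, 34, 55, 89, 144, 233, 377, 610, 0, 610, 610, 233, 843, 89, 932, 34, 966, 13, 979, 5, 984, 2, 986, 1, 0, 1, 1, 2, 3, 5, 8, 13, 21, 34, 55, 89, 144, 233, 377, 610, 0, 610, 610, 233, 843, 89
F(85) mod 987 = 89


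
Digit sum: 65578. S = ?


6 + 5 + 5 + 7 + 8 = 31


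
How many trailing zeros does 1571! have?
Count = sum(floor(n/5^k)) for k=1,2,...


floor(1571/5) = 314
floor(1571/25) = 62
floor(1571/125) = 12
floor(1571/625) = 2
Total = 390

390 trailing zeros


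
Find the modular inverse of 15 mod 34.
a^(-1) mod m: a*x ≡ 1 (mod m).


Use the extended Euclidean algorithm on (34, 15); each row r = 34*s + 15*t:
r=34, s=1, t=0
r=15, s=0, t=1
q=2: r=4, s=1, t=-2   [34*(1) + 15*(-2) = 4]
q=3: r=3, s=-3, t=7   [34*(-3) + 15*(7) = 3]
q=1: r=1, s=4, t=-9   [34*(4) + 15*(-9) = 1]
q=3: r=0, s=-15, t=34   [34*(-15) + 15*(34) = 0]
GCD = 1 with t = -9, so 15*(-9) ≡ 1 (mod 34)
Inverse = -9 mod 34 = 25
Check: 15 * 25 = 375 ≡ 1 (mod 34)

15^(-1) ≡ 25 (mod 34)


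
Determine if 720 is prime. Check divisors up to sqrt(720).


720 / 2 = 360 (exact division)
720 is NOT prime.

No, 720 is not prime


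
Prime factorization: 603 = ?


603 / 3 = 201
201 / 3 = 67
67 / 67 = 1
603 = 3^2 × 67


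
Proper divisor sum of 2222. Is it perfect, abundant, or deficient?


Proper divisors: 1, 2, 11, 22, 101, 202, 1111
Sum = 1 + 2 + 11 + 22 + 101 + 202 + 1111 = 1450
1450 < 2222 → deficient

s(2222) = 1450 (deficient)


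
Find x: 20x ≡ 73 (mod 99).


GCD(20, 99) = 1, unique solution
a^(-1) mod 99 = 5
x = 5 * 73 mod 99 = 68

x ≡ 68 (mod 99)


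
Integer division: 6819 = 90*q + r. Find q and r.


6819 = 90 * 75 + 69
Check: 6750 + 69 = 6819

q = 75, r = 69


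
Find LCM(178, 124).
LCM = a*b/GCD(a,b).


GCD(178, 124) = 2
LCM = 178*124/2 = 22072/2 = 11036

LCM = 11036


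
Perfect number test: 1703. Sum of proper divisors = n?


Proper divisors of 1703: 1, 13, 131
Sum = 1 + 13 + 131 = 145

No, 1703 is not perfect (145 ≠ 1703)


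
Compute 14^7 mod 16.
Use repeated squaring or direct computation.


14^1 mod 16 = 14
14^2 mod 16 = 4
14^3 mod 16 = 8
14^4 mod 16 = 0
14^5 mod 16 = 0
14^6 mod 16 = 0
14^7 mod 16 = 0


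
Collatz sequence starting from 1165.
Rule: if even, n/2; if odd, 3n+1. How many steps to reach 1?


1165 → 3496 → 1748 → 874 → 437 → 1312 → 656 → 328 → 164 → 82 → 41 → 124 → 62 → 31 → 94 → 47 → 142 → 71 → 214 → 107 → 322 → 161 → 484 → 242 → 121 → 364 → 182 → 91 → 274 → 137 → 412 → 206 → 103 → 310 → 155 → 466 → 233 → 700 → 350 → 175 → 526 → 263 → 790 → 395 → 1186 → 593 → 1780 → 890 → 445 → 1336 → 668 → 334 → 167 → 502 → 251 → 754 → 377 → 1132 → 566 → 283 → 850 → 425 → 1276 → 638 → 319 → 958 → 479 → 1438 → 719 → 2158 → 1079 → 3238 → 1619 → 4858 → 2429 → 7288 → 3644 → 1822 → 911 → 2734 → 1367 → 4102 → 2051 → 6154 → 3077 → 9232 → 4616 → 2308 → 1154 → 577 → 1732 → 866 → 433 → 1300 → 650 → 325 → 976 → 488 → 244 → 122 → 61 → 184 → 92 → 46 → 23 → 70 → 35 → 106 → 53 → 160 → 80 → 40 → 20 → 10 → 5 → 16 → 8 → 4 → 2 → 1
Total steps = 119

119 steps


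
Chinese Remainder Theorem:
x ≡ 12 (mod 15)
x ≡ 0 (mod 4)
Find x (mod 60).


M = 15*4 = 60
M1 = M/15 = 4, M2 = M/4 = 15
M1^(-1) mod 15 = 4, M2^(-1) mod 4 = 3
x = 12*4*4 + 0*15*3 = 192
192 mod 60 = 12
Check: 12 mod 15 = 12 ✓, 12 mod 4 = 0 ✓

x ≡ 12 (mod 60)


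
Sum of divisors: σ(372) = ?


Divisors of 372: 1, 2, 3, 4, 6, 12, 31, 62, 93, 124, 186, 372
Sum = 1 + 2 + 3 + 4 + 6 + 12 + 31 + 62 + 93 + 124 + 186 + 372 = 896

σ(372) = 896


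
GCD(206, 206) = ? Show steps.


206 = 1 * 206 + 0
GCD = 206


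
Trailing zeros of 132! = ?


floor(132/5) = 26
floor(132/25) = 5
floor(132/125) = 1
Total = 32

32 trailing zeros


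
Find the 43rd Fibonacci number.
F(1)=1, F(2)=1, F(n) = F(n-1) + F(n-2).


Sequence: 1, 1, 2, 3, 5, 8, 13, 21, 34, 55, 89, 144, 233, 377, 610, 987, 1597, 2584, 4181, 6765, 10946, 17711, 28657, 46368, 75025, 121393, 196418, 317811, 514229, 832040, 1346269, 2178309, 3524578, 5702887, 9227465, 14930352, 24157817, 39088169, 63245986, 102334155, 165580141, 267914296, 433494437
F(43) = 433494437


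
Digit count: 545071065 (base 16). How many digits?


545071065 in base 16 = 207D1FD9
Number of digits = 8

8 digits (base 16)


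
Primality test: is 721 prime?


721 / 7 = 103 (exact division)
721 is NOT prime.

No, 721 is not prime


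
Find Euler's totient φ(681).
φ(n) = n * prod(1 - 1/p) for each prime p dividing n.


681 = 3 × 227
Prime factors: 3, 227
φ(681) = 681 × (1-1/3) × (1-1/227)
= 681 × 2/3 × 226/227 = 452

φ(681) = 452


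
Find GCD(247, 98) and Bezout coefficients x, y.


Tabular extended Euclidean (each row: r = 247*s + 98*t):
r=247, s=1, t=0
r=98, s=0, t=1
q=2: r=51, s=1, t=-2   [247*(1) + 98*(-2) = 51]
q=1: r=47, s=-1, t=3   [247*(-1) + 98*(3) = 47]
q=1: r=4, s=2, t=-5   [247*(2) + 98*(-5) = 4]
q=11: r=3, s=-23, t=58   [247*(-23) + 98*(58) = 3]
q=1: r=1, s=25, t=-63   [247*(25) + 98*(-63) = 1]
q=3: r=0, s=-98, t=247   [247*(-98) + 98*(247) = 0]
GCD = 1; from the row with r=1: x=25, y=-63
Check: 247*(25) + 98*(-63) = 6175 - 6174 = 1

GCD = 1, x = 25, y = -63


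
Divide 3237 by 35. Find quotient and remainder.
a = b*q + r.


3237 = 35 * 92 + 17
Check: 3220 + 17 = 3237

q = 92, r = 17


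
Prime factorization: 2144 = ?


2144 / 2 = 1072
1072 / 2 = 536
536 / 2 = 268
268 / 2 = 134
134 / 2 = 67
67 / 67 = 1
2144 = 2^5 × 67


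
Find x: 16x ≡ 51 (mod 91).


GCD(16, 91) = 1, unique solution
a^(-1) mod 91 = 74
x = 74 * 51 mod 91 = 43

x ≡ 43 (mod 91)


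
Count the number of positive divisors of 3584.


3584 = 2^9 × 7^1
d(3584) = (9+1) × (1+1) = 20

20 divisors


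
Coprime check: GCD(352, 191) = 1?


Euclidean algorithm:
352 = 1 * 191 + 161
191 = 1 * 161 + 30
161 = 5 * 30 + 11
30 = 2 * 11 + 8
11 = 1 * 8 + 3
8 = 2 * 3 + 2
3 = 1 * 2 + 1
2 = 2 * 1 + 0
GCD(352, 191) = 1

Yes, coprime (GCD = 1)


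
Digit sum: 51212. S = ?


5 + 1 + 2 + 1 + 2 = 11


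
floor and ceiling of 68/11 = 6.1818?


68/11 = 6.1818
floor = 6
ceil = 7

floor = 6, ceil = 7


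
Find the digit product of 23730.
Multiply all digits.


2 × 3 × 7 × 3 × 0 = 0


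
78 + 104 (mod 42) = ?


78 + 104 = 182
182 mod 42 = 14


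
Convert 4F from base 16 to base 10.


4F (base 16) = 79 (decimal)
79 (decimal) = 79 (base 10)


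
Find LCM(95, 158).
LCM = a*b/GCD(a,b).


GCD(95, 158) = 1
LCM = 95*158/1 = 15010/1 = 15010

LCM = 15010


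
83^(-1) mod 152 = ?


Use the extended Euclidean algorithm on (152, 83); each row r = 152*s + 83*t:
r=152, s=1, t=0
r=83, s=0, t=1
q=1: r=69, s=1, t=-1   [152*(1) + 83*(-1) = 69]
q=1: r=14, s=-1, t=2   [152*(-1) + 83*(2) = 14]
q=4: r=13, s=5, t=-9   [152*(5) + 83*(-9) = 13]
q=1: r=1, s=-6, t=11   [152*(-6) + 83*(11) = 1]
q=13: r=0, s=83, t=-152   [152*(83) + 83*(-152) = 0]
GCD = 1 with t = 11, so 83*(11) ≡ 1 (mod 152)
Inverse = 11 mod 152 = 11
Check: 83 * 11 = 913 ≡ 1 (mod 152)

83^(-1) ≡ 11 (mod 152)


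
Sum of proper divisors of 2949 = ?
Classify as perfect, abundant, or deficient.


Proper divisors: 1, 3, 983
Sum = 1 + 3 + 983 = 987
987 < 2949 → deficient

s(2949) = 987 (deficient)


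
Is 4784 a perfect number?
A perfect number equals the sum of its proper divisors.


Proper divisors of 4784: 1, 2, 4, 8, 13, 16, 23, 26, 46, 52, 92, 104, 184, 208, 299, 368, 598, 1196, 2392
Sum = 1 + 2 + 4 + 8 + 13 + 16 + 23 + 26 + 46 + 52 + 92 + 104 + 184 + 208 + 299 + 368 + 598 + 1196 + 2392 = 5632

No, 4784 is not perfect (5632 ≠ 4784)


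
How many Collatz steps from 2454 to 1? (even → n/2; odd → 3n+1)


2454 → 1227 → 3682 → 1841 → 5524 → 2762 → 1381 → 4144 → 2072 → 1036 → 518 → 259 → 778 → 389 → 1168 → 584 → 292 → 146 → 73 → 220 → 110 → 55 → 166 → 83 → 250 → 125 → 376 → 188 → 94 → 47 → 142 → 71 → 214 → 107 → 322 → 161 → 484 → 242 → 121 → 364 → 182 → 91 → 274 → 137 → 412 → 206 → 103 → 310 → 155 → 466 → 233 → 700 → 350 → 175 → 526 → 263 → 790 → 395 → 1186 → 593 → 1780 → 890 → 445 → 1336 → 668 → 334 → 167 → 502 → 251 → 754 → 377 → 1132 → 566 → 283 → 850 → 425 → 1276 → 638 → 319 → 958 → 479 → 1438 → 719 → 2158 → 1079 → 3238 → 1619 → 4858 → 2429 → 7288 → 3644 → 1822 → 911 → 2734 → 1367 → 4102 → 2051 → 6154 → 3077 → 9232 → 4616 → 2308 → 1154 → 577 → 1732 → 866 → 433 → 1300 → 650 → 325 → 976 → 488 → 244 → 122 → 61 → 184 → 92 → 46 → 23 → 70 → 35 → 106 → 53 → 160 → 80 → 40 → 20 → 10 → 5 → 16 → 8 → 4 → 2 → 1
Total steps = 133

133 steps


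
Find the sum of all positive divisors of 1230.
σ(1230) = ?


Divisors of 1230: 1, 2, 3, 5, 6, 10, 15, 30, 41, 82, 123, 205, 246, 410, 615, 1230
Sum = 1 + 2 + 3 + 5 + 6 + 10 + 15 + 30 + 41 + 82 + 123 + 205 + 246 + 410 + 615 + 1230 = 3024

σ(1230) = 3024


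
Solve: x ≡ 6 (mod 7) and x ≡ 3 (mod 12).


M = 7*12 = 84
M1 = M/7 = 12, M2 = M/12 = 7
M1^(-1) mod 7 = 3, M2^(-1) mod 12 = 7
x = 6*12*3 + 3*7*7 = 363
363 mod 84 = 27
Check: 27 mod 7 = 6 ✓, 27 mod 12 = 3 ✓

x ≡ 27 (mod 84)


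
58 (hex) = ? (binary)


58 (base 16) = 88 (decimal)
88 (decimal) = 1011000 (base 2)


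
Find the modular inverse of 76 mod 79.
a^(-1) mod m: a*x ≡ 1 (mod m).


Use the extended Euclidean algorithm on (79, 76); each row r = 79*s + 76*t:
r=79, s=1, t=0
r=76, s=0, t=1
q=1: r=3, s=1, t=-1   [79*(1) + 76*(-1) = 3]
q=25: r=1, s=-25, t=26   [79*(-25) + 76*(26) = 1]
q=3: r=0, s=76, t=-79   [79*(76) + 76*(-79) = 0]
GCD = 1 with t = 26, so 76*(26) ≡ 1 (mod 79)
Inverse = 26 mod 79 = 26
Check: 76 * 26 = 1976 ≡ 1 (mod 79)

76^(-1) ≡ 26 (mod 79)


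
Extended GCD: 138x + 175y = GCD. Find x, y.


Tabular extended Euclidean (each row: r = 138*s + 175*t):
r=138, s=1, t=0
r=175, s=0, t=1
q=0: r=138, s=1, t=0   [138*(1) + 175*(0) = 138]
q=1: r=37, s=-1, t=1   [138*(-1) + 175*(1) = 37]
q=3: r=27, s=4, t=-3   [138*(4) + 175*(-3) = 27]
q=1: r=10, s=-5, t=4   [138*(-5) + 175*(4) = 10]
q=2: r=7, s=14, t=-11   [138*(14) + 175*(-11) = 7]
q=1: r=3, s=-19, t=15   [138*(-19) + 175*(15) = 3]
q=2: r=1, s=52, t=-41   [138*(52) + 175*(-41) = 1]
q=3: r=0, s=-175, t=138   [138*(-175) + 175*(138) = 0]
GCD = 1; from the row with r=1: x=52, y=-41
Check: 138*(52) + 175*(-41) = 7176 - 7175 = 1

GCD = 1, x = 52, y = -41


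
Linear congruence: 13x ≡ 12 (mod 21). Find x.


GCD(13, 21) = 1, unique solution
a^(-1) mod 21 = 13
x = 13 * 12 mod 21 = 9

x ≡ 9 (mod 21)


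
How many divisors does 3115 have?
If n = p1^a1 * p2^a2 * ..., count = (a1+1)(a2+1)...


3115 = 5^1 × 7^1 × 89^1
d(3115) = (1+1) × (1+1) × (1+1) = 8

8 divisors


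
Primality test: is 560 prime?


560 / 2 = 280 (exact division)
560 is NOT prime.

No, 560 is not prime


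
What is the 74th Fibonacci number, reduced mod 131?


F(k) mod 131 for k=1..74:
1, 1, 2, 3, 5, 8, 13, 21, 34, 55, 89, 13, 102, 115, 86, 70, 25, 95, 120, 84, 73, 26, 99, 125, 93, 87, 49, 5, 54, 59, 113, 41, 23, 64, 87, 20, 107, 127, 103, 99, 71, 39, 110, 18, 128, 15, 12, 27, 39, 66, 105, 40, 14, 54, 68, 122, 59, 50, 109, 28, 6, 34, 40, 74, 114, 57, 40, 97, 6, 103, 109, 81, 59, 9
F(74) mod 131 = 9


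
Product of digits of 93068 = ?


9 × 3 × 0 × 6 × 8 = 0


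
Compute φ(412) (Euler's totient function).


412 = 2^2 × 103
Prime factors: 2, 103
φ(412) = 412 × (1-1/2) × (1-1/103)
= 412 × 1/2 × 102/103 = 204

φ(412) = 204


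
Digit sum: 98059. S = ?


9 + 8 + 0 + 5 + 9 = 31


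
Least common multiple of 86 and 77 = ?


GCD(86, 77) = 1
LCM = 86*77/1 = 6622/1 = 6622

LCM = 6622


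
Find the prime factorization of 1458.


1458 / 2 = 729
729 / 3 = 243
243 / 3 = 81
81 / 3 = 27
27 / 3 = 9
9 / 3 = 3
3 / 3 = 1
1458 = 2 × 3^6


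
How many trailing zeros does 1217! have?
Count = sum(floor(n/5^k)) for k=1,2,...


floor(1217/5) = 243
floor(1217/25) = 48
floor(1217/125) = 9
floor(1217/625) = 1
Total = 301

301 trailing zeros


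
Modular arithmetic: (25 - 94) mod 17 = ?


25 - 94 = -69
-69 mod 17 = 16


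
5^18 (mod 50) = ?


5^1 mod 50 = 5
5^2 mod 50 = 25
5^3 mod 50 = 25
5^4 mod 50 = 25
5^5 mod 50 = 25
5^6 mod 50 = 25
5^7 mod 50 = 25
5^8 mod 50 = 25
5^9 mod 50 = 25
5^10 mod 50 = 25
5^11 mod 50 = 25
5^12 mod 50 = 25
5^13 mod 50 = 25
5^14 mod 50 = 25
5^15 mod 50 = 25
5^16 mod 50 = 25
5^17 mod 50 = 25
5^18 mod 50 = 25


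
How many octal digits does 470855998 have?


470855998 in base 8 = 3404130476
Number of digits = 10

10 digits (base 8)


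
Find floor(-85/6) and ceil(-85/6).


-85/6 = -14.1667
floor = -15
ceil = -14

floor = -15, ceil = -14


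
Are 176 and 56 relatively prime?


Euclidean algorithm:
176 = 3 * 56 + 8
56 = 7 * 8 + 0
GCD(176, 56) = 8

No, not coprime (GCD = 8)


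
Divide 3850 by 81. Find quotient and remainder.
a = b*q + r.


3850 = 81 * 47 + 43
Check: 3807 + 43 = 3850

q = 47, r = 43


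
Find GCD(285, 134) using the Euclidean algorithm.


285 = 2 * 134 + 17
134 = 7 * 17 + 15
17 = 1 * 15 + 2
15 = 7 * 2 + 1
2 = 2 * 1 + 0
GCD = 1


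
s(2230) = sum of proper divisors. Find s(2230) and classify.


Proper divisors: 1, 2, 5, 10, 223, 446, 1115
Sum = 1 + 2 + 5 + 10 + 223 + 446 + 1115 = 1802
1802 < 2230 → deficient

s(2230) = 1802 (deficient)


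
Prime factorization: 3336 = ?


3336 / 2 = 1668
1668 / 2 = 834
834 / 2 = 417
417 / 3 = 139
139 / 139 = 1
3336 = 2^3 × 3 × 139


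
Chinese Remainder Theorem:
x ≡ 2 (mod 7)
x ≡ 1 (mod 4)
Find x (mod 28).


M = 7*4 = 28
M1 = M/7 = 4, M2 = M/4 = 7
M1^(-1) mod 7 = 2, M2^(-1) mod 4 = 3
x = 2*4*2 + 1*7*3 = 37
37 mod 28 = 9
Check: 9 mod 7 = 2 ✓, 9 mod 4 = 1 ✓

x ≡ 9 (mod 28)


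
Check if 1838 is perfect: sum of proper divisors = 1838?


Proper divisors of 1838: 1, 2, 919
Sum = 1 + 2 + 919 = 922

No, 1838 is not perfect (922 ≠ 1838)


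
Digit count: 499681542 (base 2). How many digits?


499681542 in base 2 = 11101110010001000100100000110
Number of digits = 29

29 digits (base 2)


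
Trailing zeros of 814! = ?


floor(814/5) = 162
floor(814/25) = 32
floor(814/125) = 6
floor(814/625) = 1
Total = 201

201 trailing zeros


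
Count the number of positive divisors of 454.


454 = 2^1 × 227^1
d(454) = (1+1) × (1+1) = 4

4 divisors


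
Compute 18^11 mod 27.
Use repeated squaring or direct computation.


18^1 mod 27 = 18
18^2 mod 27 = 0
18^3 mod 27 = 0
18^4 mod 27 = 0
18^5 mod 27 = 0
18^6 mod 27 = 0
18^7 mod 27 = 0
18^8 mod 27 = 0
18^9 mod 27 = 0
18^10 mod 27 = 0
18^11 mod 27 = 0


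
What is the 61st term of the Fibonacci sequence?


Sequence: 1, 1, 2, 3, 5, 8, 13, 21, 34, 55, 89, 144, 233, 377, 610, 987, 1597, 2584, 4181, 6765, 10946, 17711, 28657, 46368, 75025, 121393, 196418, 317811, 514229, 832040, 1346269, 2178309, 3524578, 5702887, 9227465, 14930352, 24157817, 39088169, 63245986, 102334155, 165580141, 267914296, 433494437, 701408733, 1134903170, 1836311903, 2971215073, 4807526976, 7778742049, 12586269025, 20365011074, 32951280099, 53316291173, 86267571272, 139583862445, 225851433717, 365435296162, 591286729879, 956722026041, 1548008755920, 2504730781961
F(61) = 2504730781961


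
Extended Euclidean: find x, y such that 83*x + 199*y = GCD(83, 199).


Tabular extended Euclidean (each row: r = 83*s + 199*t):
r=83, s=1, t=0
r=199, s=0, t=1
q=0: r=83, s=1, t=0   [83*(1) + 199*(0) = 83]
q=2: r=33, s=-2, t=1   [83*(-2) + 199*(1) = 33]
q=2: r=17, s=5, t=-2   [83*(5) + 199*(-2) = 17]
q=1: r=16, s=-7, t=3   [83*(-7) + 199*(3) = 16]
q=1: r=1, s=12, t=-5   [83*(12) + 199*(-5) = 1]
q=16: r=0, s=-199, t=83   [83*(-199) + 199*(83) = 0]
GCD = 1; from the row with r=1: x=12, y=-5
Check: 83*(12) + 199*(-5) = 996 - 995 = 1

GCD = 1, x = 12, y = -5


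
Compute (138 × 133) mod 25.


138 × 133 = 18354
18354 mod 25 = 4


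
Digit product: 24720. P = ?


2 × 4 × 7 × 2 × 0 = 0


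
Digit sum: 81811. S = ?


8 + 1 + 8 + 1 + 1 = 19


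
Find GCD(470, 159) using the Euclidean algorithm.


470 = 2 * 159 + 152
159 = 1 * 152 + 7
152 = 21 * 7 + 5
7 = 1 * 5 + 2
5 = 2 * 2 + 1
2 = 2 * 1 + 0
GCD = 1


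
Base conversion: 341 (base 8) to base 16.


341 (base 8) = 225 (decimal)
225 (decimal) = E1 (base 16)


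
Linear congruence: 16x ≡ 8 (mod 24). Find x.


GCD(16, 24) = 8 divides 8
Divide: 2x ≡ 1 (mod 3)
x ≡ 2 (mod 3)


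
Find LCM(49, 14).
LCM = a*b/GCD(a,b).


GCD(49, 14) = 7
LCM = 49*14/7 = 686/7 = 98

LCM = 98


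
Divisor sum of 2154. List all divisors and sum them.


Divisors of 2154: 1, 2, 3, 6, 359, 718, 1077, 2154
Sum = 1 + 2 + 3 + 6 + 359 + 718 + 1077 + 2154 = 4320

σ(2154) = 4320


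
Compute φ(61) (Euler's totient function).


61 = 61
Prime factors: 61
φ(61) = 61 × (1-1/61)
= 61 × 60/61 = 60

φ(61) = 60


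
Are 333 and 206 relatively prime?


Euclidean algorithm:
333 = 1 * 206 + 127
206 = 1 * 127 + 79
127 = 1 * 79 + 48
79 = 1 * 48 + 31
48 = 1 * 31 + 17
31 = 1 * 17 + 14
17 = 1 * 14 + 3
14 = 4 * 3 + 2
3 = 1 * 2 + 1
2 = 2 * 1 + 0
GCD(333, 206) = 1

Yes, coprime (GCD = 1)


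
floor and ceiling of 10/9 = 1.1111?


10/9 = 1.1111
floor = 1
ceil = 2

floor = 1, ceil = 2


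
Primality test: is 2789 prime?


Check divisors up to sqrt(2789) = 52.8110
No divisors found.
2789 is prime.

Yes, 2789 is prime


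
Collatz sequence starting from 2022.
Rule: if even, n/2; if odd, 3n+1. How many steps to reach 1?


2022 → 1011 → 3034 → 1517 → 4552 → 2276 → 1138 → 569 → 1708 → 854 → 427 → 1282 → 641 → 1924 → 962 → 481 → 1444 → 722 → 361 → 1084 → 542 → 271 → 814 → 407 → 1222 → 611 → 1834 → 917 → 2752 → 1376 → 688 → 344 → 172 → 86 → 43 → 130 → 65 → 196 → 98 → 49 → 148 → 74 → 37 → 112 → 56 → 28 → 14 → 7 → 22 → 11 → 34 → 17 → 52 → 26 → 13 → 40 → 20 → 10 → 5 → 16 → 8 → 4 → 2 → 1
Total steps = 63

63 steps


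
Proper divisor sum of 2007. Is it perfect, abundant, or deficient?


Proper divisors: 1, 3, 9, 223, 669
Sum = 1 + 3 + 9 + 223 + 669 = 905
905 < 2007 → deficient

s(2007) = 905 (deficient)


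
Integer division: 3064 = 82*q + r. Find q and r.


3064 = 82 * 37 + 30
Check: 3034 + 30 = 3064

q = 37, r = 30


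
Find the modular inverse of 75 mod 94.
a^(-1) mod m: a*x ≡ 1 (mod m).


Use the extended Euclidean algorithm on (94, 75); each row r = 94*s + 75*t:
r=94, s=1, t=0
r=75, s=0, t=1
q=1: r=19, s=1, t=-1   [94*(1) + 75*(-1) = 19]
q=3: r=18, s=-3, t=4   [94*(-3) + 75*(4) = 18]
q=1: r=1, s=4, t=-5   [94*(4) + 75*(-5) = 1]
q=18: r=0, s=-75, t=94   [94*(-75) + 75*(94) = 0]
GCD = 1 with t = -5, so 75*(-5) ≡ 1 (mod 94)
Inverse = -5 mod 94 = 89
Check: 75 * 89 = 6675 ≡ 1 (mod 94)

75^(-1) ≡ 89 (mod 94)


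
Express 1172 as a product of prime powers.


1172 / 2 = 586
586 / 2 = 293
293 / 293 = 1
1172 = 2^2 × 293


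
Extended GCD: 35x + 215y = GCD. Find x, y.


Tabular extended Euclidean (each row: r = 35*s + 215*t):
r=35, s=1, t=0
r=215, s=0, t=1
q=0: r=35, s=1, t=0   [35*(1) + 215*(0) = 35]
q=6: r=5, s=-6, t=1   [35*(-6) + 215*(1) = 5]
q=7: r=0, s=43, t=-7   [35*(43) + 215*(-7) = 0]
GCD = 5; from the row with r=5: x=-6, y=1
Check: 35*(-6) + 215*(1) = -210 + 215 = 5

GCD = 5, x = -6, y = 1


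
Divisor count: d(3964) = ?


3964 = 2^2 × 991^1
d(3964) = (2+1) × (1+1) = 6

6 divisors


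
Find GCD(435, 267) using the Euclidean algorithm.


435 = 1 * 267 + 168
267 = 1 * 168 + 99
168 = 1 * 99 + 69
99 = 1 * 69 + 30
69 = 2 * 30 + 9
30 = 3 * 9 + 3
9 = 3 * 3 + 0
GCD = 3


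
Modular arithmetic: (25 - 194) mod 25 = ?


25 - 194 = -169
-169 mod 25 = 6


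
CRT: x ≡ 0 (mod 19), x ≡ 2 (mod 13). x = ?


M = 19*13 = 247
M1 = M/19 = 13, M2 = M/13 = 19
M1^(-1) mod 19 = 3, M2^(-1) mod 13 = 11
x = 0*13*3 + 2*19*11 = 418
418 mod 247 = 171
Check: 171 mod 19 = 0 ✓, 171 mod 13 = 2 ✓

x ≡ 171 (mod 247)


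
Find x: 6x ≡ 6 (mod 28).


GCD(6, 28) = 2 divides 6
Divide: 3x ≡ 3 (mod 14)
x ≡ 1 (mod 14)


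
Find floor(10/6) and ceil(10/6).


10/6 = 1.6667
floor = 1
ceil = 2

floor = 1, ceil = 2


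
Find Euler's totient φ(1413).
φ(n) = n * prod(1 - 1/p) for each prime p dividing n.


1413 = 3^2 × 157
Prime factors: 3, 157
φ(1413) = 1413 × (1-1/3) × (1-1/157)
= 1413 × 2/3 × 156/157 = 936

φ(1413) = 936


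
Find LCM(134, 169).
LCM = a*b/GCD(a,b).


GCD(134, 169) = 1
LCM = 134*169/1 = 22646/1 = 22646

LCM = 22646


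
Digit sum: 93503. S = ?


9 + 3 + 5 + 0 + 3 = 20


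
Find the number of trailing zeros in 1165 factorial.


floor(1165/5) = 233
floor(1165/25) = 46
floor(1165/125) = 9
floor(1165/625) = 1
Total = 289

289 trailing zeros


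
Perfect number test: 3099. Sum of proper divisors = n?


Proper divisors of 3099: 1, 3, 1033
Sum = 1 + 3 + 1033 = 1037

No, 3099 is not perfect (1037 ≠ 3099)


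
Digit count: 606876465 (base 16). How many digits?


606876465 in base 16 = 242C3331
Number of digits = 8

8 digits (base 16)


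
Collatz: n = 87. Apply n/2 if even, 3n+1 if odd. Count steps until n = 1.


87 → 262 → 131 → 394 → 197 → 592 → 296 → 148 → 74 → 37 → 112 → 56 → 28 → 14 → 7 → 22 → 11 → 34 → 17 → 52 → 26 → 13 → 40 → 20 → 10 → 5 → 16 → 8 → 4 → 2 → 1
Total steps = 30

30 steps


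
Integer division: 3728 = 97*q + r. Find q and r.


3728 = 97 * 38 + 42
Check: 3686 + 42 = 3728

q = 38, r = 42


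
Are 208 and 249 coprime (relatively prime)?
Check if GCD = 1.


Euclidean algorithm:
249 = 1 * 208 + 41
208 = 5 * 41 + 3
41 = 13 * 3 + 2
3 = 1 * 2 + 1
2 = 2 * 1 + 0
GCD(208, 249) = 1

Yes, coprime (GCD = 1)


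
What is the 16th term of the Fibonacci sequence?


Sequence: 1, 1, 2, 3, 5, 8, 13, 21, 34, 55, 89, 144, 233, 377, 610, 987
F(16) = 987


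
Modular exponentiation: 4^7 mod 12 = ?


4^1 mod 12 = 4
4^2 mod 12 = 4
4^3 mod 12 = 4
4^4 mod 12 = 4
4^5 mod 12 = 4
4^6 mod 12 = 4
4^7 mod 12 = 4


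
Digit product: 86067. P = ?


8 × 6 × 0 × 6 × 7 = 0


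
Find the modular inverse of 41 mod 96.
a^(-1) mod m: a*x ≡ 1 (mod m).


Use the extended Euclidean algorithm on (96, 41); each row r = 96*s + 41*t:
r=96, s=1, t=0
r=41, s=0, t=1
q=2: r=14, s=1, t=-2   [96*(1) + 41*(-2) = 14]
q=2: r=13, s=-2, t=5   [96*(-2) + 41*(5) = 13]
q=1: r=1, s=3, t=-7   [96*(3) + 41*(-7) = 1]
q=13: r=0, s=-41, t=96   [96*(-41) + 41*(96) = 0]
GCD = 1 with t = -7, so 41*(-7) ≡ 1 (mod 96)
Inverse = -7 mod 96 = 89
Check: 41 * 89 = 3649 ≡ 1 (mod 96)

41^(-1) ≡ 89 (mod 96)


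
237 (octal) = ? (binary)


237 (base 8) = 159 (decimal)
159 (decimal) = 10011111 (base 2)


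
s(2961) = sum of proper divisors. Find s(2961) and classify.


Proper divisors: 1, 3, 7, 9, 21, 47, 63, 141, 329, 423, 987
Sum = 1 + 3 + 7 + 9 + 21 + 47 + 63 + 141 + 329 + 423 + 987 = 2031
2031 < 2961 → deficient

s(2961) = 2031 (deficient)


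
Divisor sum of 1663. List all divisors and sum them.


Divisors of 1663: 1, 1663
Sum = 1 + 1663 = 1664

σ(1663) = 1664


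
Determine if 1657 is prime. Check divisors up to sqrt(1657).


Check divisors up to sqrt(1657) = 40.7063
No divisors found.
1657 is prime.

Yes, 1657 is prime


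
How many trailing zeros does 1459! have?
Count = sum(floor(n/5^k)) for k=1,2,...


floor(1459/5) = 291
floor(1459/25) = 58
floor(1459/125) = 11
floor(1459/625) = 2
Total = 362

362 trailing zeros


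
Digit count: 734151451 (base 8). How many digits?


734151451 in base 8 = 5360441433
Number of digits = 10

10 digits (base 8)


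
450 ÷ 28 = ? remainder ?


450 = 28 * 16 + 2
Check: 448 + 2 = 450

q = 16, r = 2


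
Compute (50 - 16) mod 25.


50 - 16 = 34
34 mod 25 = 9
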